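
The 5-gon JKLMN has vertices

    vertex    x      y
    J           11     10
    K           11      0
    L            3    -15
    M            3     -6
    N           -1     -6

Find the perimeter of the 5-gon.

|JK| = √((0)² + (-10)²) = √100 = 10
|KL| = √((-8)² + (-15)²) = √289 = 17
|LM| = √((0)² + (9)²) = √81 = 9
|MN| = √((-4)² + (0)²) = √16 = 4
|NJ| = √((12)² + (16)²) = √400 = 20
Perimeter = 10 + 17 + 9 + 4 + 20 = 60.

60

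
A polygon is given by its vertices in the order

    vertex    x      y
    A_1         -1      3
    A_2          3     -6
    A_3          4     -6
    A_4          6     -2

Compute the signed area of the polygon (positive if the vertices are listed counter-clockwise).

Apply the shoelace (surveyor's) formula: 2A = Σ (x_i·y_{i+1} − x_{i+1}·y_i), indices taken mod 4.
Cross-terms: -3, 6, 28, 16  ⇒  Σ = 47
Signed area = Σ/2 = 23.5 (positive ⇒ counter-clockwise traversal).

23.5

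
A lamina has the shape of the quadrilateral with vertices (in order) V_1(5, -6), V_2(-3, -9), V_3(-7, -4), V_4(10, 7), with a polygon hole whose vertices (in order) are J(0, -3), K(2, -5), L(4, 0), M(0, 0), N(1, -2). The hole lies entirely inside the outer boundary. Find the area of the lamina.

97.5

Outer boundary:
Apply the surveyor's formula: 2A = Σ (x_i·y_{i+1} − x_{i+1}·y_i), indices taken mod 4.
V_1→V_2: (5)(-9) − (-3)(-6) = -63
V_2→V_3: (-3)(-4) − (-7)(-9) = -51
V_3→V_4: (-7)(7) − (10)(-4) = -9
V_4→V_1: (10)(-6) − (5)(7) = -95
Σ = -218
Area = |Σ|/2 = 109.
Hole:
Σ = (6) + (20) + (0) + (0) + (-3) = 23
Area = |Σ|/2 = 11.5.
Net area = 109 − 11.5 = 97.5.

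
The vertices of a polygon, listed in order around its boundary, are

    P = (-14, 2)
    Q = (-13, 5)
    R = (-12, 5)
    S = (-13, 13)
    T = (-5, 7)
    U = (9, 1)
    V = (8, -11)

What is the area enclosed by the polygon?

Σ = (-44) + (-5) + (-91) + (-26) + (-68) + (-107) + (-138) = -479
Area = |Σ|/2 = 239.5.

239.5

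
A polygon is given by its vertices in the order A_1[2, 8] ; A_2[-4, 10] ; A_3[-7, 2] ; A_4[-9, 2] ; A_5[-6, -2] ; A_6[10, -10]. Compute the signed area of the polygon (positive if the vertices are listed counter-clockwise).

164

Cross-terms: 52, 62, 4, 30, 80, 100  ⇒  Σ = 328
Signed area = Σ/2 = 164 (positive ⇒ counter-clockwise traversal).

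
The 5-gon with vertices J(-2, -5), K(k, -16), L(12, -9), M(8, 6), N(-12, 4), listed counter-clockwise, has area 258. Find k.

6

The doubled signed area Σ (x_i y_{i+1} − x_{i+1} y_i) is linear in k.
With k=0 it equals 540; the coefficient of k is -4 (from the two edges through K).
So -4·k + 540 = 2·258 = 516 ⇒ k = 6.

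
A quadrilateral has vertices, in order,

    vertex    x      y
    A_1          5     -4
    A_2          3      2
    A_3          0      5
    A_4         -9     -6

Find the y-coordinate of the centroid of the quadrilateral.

-161/111

Apply the shoelace (surveyor's) formula. First the cross-terms c_i = x_i·y_{i+1} − x_{i+1}·y_i:
  22, 15, 45, 66  ⇒  2A = 148, A = 74.
Then Σ (y_i + y_{i+1})·c_i = -644, so ȳ = -644 / (6·74) = -161/111.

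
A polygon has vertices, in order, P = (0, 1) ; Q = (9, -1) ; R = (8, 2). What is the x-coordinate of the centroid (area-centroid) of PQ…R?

17/3

Apply the shoelace formula. First the cross-terms c_i = x_i·y_{i+1} − x_{i+1}·y_i:
  -9, 26, 8  ⇒  2A = 25, A = 12.5.
Then Σ (x_i + x_{i+1})·c_i = 425, so x̄ = 425 / (6·12.5) = 17/3.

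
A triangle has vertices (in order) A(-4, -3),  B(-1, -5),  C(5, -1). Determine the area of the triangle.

12

Σ = (17) + (26) + (-19) = 24
Area = |Σ|/2 = 12.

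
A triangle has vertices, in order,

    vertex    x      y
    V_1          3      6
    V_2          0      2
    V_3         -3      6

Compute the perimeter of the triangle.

|V_1V_2| = √((-3)² + (-4)²) = √25 = 5
|V_2V_3| = √((-3)² + (4)²) = √25 = 5
|V_3V_1| = √((6)² + (0)²) = √36 = 6
Perimeter = 5 + 5 + 6 = 16.

16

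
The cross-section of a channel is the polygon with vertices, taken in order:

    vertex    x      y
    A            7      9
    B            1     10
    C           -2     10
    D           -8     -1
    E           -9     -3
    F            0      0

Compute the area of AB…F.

94

Σ = (61) + (30) + (82) + (15) + (0) + (0) = 188
Area = |Σ|/2 = 94.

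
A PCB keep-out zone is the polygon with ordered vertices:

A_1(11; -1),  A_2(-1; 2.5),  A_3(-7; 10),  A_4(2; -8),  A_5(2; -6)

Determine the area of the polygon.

69

Apply Gauss's area formula: 2A = Σ (x_i·y_{i+1} − x_{i+1}·y_i), indices taken mod 5.
Σ = (26.5) + (7.5) + (36) + (4) + (64) = 138
Area = |Σ|/2 = 69.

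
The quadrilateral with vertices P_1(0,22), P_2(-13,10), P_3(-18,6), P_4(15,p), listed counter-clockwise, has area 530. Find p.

Write out the shoelace sum; only the two edges meeting at P_4 involve p:
2·Area = [((-18)·p − 15·6) + (15·22 − 0·p)] + 388
       = -18·p + 628 = 1060
⇒ p = -24.

-24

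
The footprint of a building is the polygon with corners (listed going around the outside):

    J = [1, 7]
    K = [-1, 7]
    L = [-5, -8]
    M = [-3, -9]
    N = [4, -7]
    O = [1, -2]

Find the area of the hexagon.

71.5

Apply the shoelace (surveyor's) formula: 2A = Σ (x_i·y_{i+1} − x_{i+1}·y_i), indices taken mod 6.
Σ = (14) + (43) + (21) + (57) + (-1) + (9) = 143
Area = |Σ|/2 = 71.5.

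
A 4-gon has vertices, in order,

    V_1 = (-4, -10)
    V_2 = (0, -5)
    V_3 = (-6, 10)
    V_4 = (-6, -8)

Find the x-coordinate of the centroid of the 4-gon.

-82/21

Apply the shoelace formula. First the cross-terms c_i = x_i·y_{i+1} − x_{i+1}·y_i:
  20, -30, 108, 28  ⇒  2A = 126, A = 63.
Then Σ (x_i + x_{i+1})·c_i = -1476, so x̄ = -1476 / (6·63) = -82/21.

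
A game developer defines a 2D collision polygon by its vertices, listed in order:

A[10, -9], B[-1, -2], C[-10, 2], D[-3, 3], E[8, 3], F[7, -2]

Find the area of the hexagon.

Apply the shoelace (surveyor's) formula: 2A = Σ (x_i·y_{i+1} − x_{i+1}·y_i), indices taken mod 6.
Σ = (-29) + (-22) + (-24) + (-33) + (-37) + (-43) = -188
Area = |Σ|/2 = 94.

94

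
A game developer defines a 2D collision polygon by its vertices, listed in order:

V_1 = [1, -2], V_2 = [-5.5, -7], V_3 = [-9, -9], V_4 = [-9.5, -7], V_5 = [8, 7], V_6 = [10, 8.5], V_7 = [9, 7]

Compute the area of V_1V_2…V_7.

49

Cross-terms: -18, -13.5, -22.5, -10.5, -2, -6.5, -25  ⇒  Σ = -98
Area = |Σ|/2 = 49.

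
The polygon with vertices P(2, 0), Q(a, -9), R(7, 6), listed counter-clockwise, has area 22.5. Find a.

2

The doubled signed area Σ (x_i y_{i+1} − x_{i+1} y_i) is linear in a.
With a=0 it equals 33; the coefficient of a is 6 (from the two edges through Q).
So 6·a + 33 = 2·22.5 = 45 ⇒ a = 2.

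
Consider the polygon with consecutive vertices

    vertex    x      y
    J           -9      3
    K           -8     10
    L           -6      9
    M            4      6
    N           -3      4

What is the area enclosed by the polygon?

44.5

Cross-terms: -66, -12, -72, 34, 27  ⇒  Σ = -89
Area = |Σ|/2 = 44.5.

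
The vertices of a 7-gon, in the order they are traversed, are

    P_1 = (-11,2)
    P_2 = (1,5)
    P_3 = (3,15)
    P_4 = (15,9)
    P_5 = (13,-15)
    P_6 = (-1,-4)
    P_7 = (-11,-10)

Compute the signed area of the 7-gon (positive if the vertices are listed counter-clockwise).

Σ = (-57) + (0) + (-198) + (-342) + (-67) + (-34) + (-132) = -830
Signed area = Σ/2 = -415 (negative ⇒ clockwise traversal).

-415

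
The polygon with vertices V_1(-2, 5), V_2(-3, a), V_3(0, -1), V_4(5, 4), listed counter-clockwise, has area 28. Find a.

0

The doubled signed area Σ (x_i y_{i+1} − x_{i+1} y_i) is linear in a.
With a=0 it equals 56; the coefficient of a is -2 (from the two edges through V_2).
So -2·a + 56 = 2·28 = 56 ⇒ a = 0.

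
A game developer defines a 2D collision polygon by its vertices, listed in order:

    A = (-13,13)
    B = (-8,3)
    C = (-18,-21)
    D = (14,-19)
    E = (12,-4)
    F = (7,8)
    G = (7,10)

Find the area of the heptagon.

Σ = (65) + (222) + (636) + (172) + (124) + (14) + (221) = 1454
Area = |Σ|/2 = 727.

727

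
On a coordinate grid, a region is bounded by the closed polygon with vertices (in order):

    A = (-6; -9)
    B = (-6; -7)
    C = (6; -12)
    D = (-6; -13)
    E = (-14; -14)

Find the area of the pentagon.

52

Apply the shoelace (surveyor's) formula: 2A = Σ (x_i·y_{i+1} − x_{i+1}·y_i), indices taken mod 5.
Σ = (-12) + (114) + (-150) + (-98) + (42) = -104
Area = |Σ|/2 = 52.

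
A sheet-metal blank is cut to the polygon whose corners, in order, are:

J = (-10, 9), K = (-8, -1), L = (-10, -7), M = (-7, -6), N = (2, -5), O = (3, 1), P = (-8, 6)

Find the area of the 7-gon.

108.5

Σ = (82) + (46) + (11) + (47) + (17) + (26) + (-12) = 217
Area = |Σ|/2 = 108.5.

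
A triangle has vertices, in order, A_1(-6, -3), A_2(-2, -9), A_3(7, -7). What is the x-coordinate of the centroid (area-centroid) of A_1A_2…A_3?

Apply Gauss's area formula. First the cross-terms c_i = x_i·y_{i+1} − x_{i+1}·y_i:
  48, 77, -63  ⇒  2A = 62, A = 31.
Then Σ (x_i + x_{i+1})·c_i = -62, so x̄ = -62 / (6·31) = -1/3.

-1/3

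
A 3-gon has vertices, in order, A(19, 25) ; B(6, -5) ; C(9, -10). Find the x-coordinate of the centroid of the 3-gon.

34/3

Apply Gauss's area formula. First the cross-terms c_i = x_i·y_{i+1} − x_{i+1}·y_i:
  -245, -15, 415  ⇒  2A = 155, A = 77.5.
Then Σ (x_i + x_{i+1})·c_i = 5270, so x̄ = 5270 / (6·77.5) = 34/3.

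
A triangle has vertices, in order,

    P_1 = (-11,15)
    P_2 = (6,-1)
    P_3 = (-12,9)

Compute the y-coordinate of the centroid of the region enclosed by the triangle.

23/3

Apply Gauss's area formula. First the cross-terms c_i = x_i·y_{i+1} − x_{i+1}·y_i:
  -79, 42, -81  ⇒  2A = -118, A = -59.
Then Σ (y_i + y_{i+1})·c_i = -2714, so ȳ = -2714 / (6·(-59)) = 23/3.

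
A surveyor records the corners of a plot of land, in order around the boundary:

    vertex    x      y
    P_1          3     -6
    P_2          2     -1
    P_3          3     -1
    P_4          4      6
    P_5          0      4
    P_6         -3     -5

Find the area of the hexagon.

Apply Gauss's area formula: 2A = Σ (x_i·y_{i+1} − x_{i+1}·y_i), indices taken mod 6.
Cross-terms: 9, 1, 22, 16, 12, 33  ⇒  Σ = 93
Area = |Σ|/2 = 46.5.

46.5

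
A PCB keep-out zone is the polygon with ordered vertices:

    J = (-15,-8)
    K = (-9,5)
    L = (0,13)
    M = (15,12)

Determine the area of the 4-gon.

199.5

Apply the surveyor's formula: 2A = Σ (x_i·y_{i+1} − x_{i+1}·y_i), indices taken mod 4.
Σ = (-147) + (-117) + (-195) + (60) = -399
Area = |Σ|/2 = 199.5.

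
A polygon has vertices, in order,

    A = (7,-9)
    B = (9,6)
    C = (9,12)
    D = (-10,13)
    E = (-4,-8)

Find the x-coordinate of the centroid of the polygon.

Apply the shoelace (surveyor's) formula. First the cross-terms c_i = x_i·y_{i+1} − x_{i+1}·y_i:
  123, 54, 237, 132, 92  ⇒  2A = 638, A = 319.
Then Σ (x_i + x_{i+1})·c_i = 1131, so x̄ = 1131 / (6·319) = 13/22.

13/22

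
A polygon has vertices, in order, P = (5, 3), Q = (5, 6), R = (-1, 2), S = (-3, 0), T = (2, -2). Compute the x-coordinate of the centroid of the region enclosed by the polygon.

Apply the surveyor's formula. First the cross-terms c_i = x_i·y_{i+1} − x_{i+1}·y_i:
  15, 16, 6, 6, 16  ⇒  2A = 59, A = 29.5.
Then Σ (x_i + x_{i+1})·c_i = 296, so x̄ = 296 / (6·29.5) = 296/177.

296/177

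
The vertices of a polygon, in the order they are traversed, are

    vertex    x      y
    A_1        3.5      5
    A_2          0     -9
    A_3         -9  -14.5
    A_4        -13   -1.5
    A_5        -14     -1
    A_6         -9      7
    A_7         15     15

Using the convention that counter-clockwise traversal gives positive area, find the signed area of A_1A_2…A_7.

Σ = (-31.5) + (-81) + (-175) + (-8) + (-107) + (-240) + (22.5) = -620
Signed area = Σ/2 = -310 (negative ⇒ clockwise traversal).

-310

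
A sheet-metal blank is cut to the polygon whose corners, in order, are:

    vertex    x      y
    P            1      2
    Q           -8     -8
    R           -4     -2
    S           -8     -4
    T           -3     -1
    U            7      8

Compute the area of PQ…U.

11.5

Apply the surveyor's formula: 2A = Σ (x_i·y_{i+1} − x_{i+1}·y_i), indices taken mod 6.
P→Q: (1)(-8) − (-8)(2) = 8
Q→R: (-8)(-2) − (-4)(-8) = -16
R→S: (-4)(-4) − (-8)(-2) = 0
S→T: (-8)(-1) − (-3)(-4) = -4
T→U: (-3)(8) − (7)(-1) = -17
U→P: (7)(2) − (1)(8) = 6
Σ = -23
Area = |Σ|/2 = 11.5.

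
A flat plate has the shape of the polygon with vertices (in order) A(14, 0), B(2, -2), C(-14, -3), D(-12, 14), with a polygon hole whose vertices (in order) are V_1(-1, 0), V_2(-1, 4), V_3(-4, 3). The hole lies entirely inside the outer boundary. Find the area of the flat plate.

Outer boundary:
A→B: (14)(-2) − (2)(0) = -28
B→C: (2)(-3) − (-14)(-2) = -34
C→D: (-14)(14) − (-12)(-3) = -232
D→A: (-12)(0) − (14)(14) = -196
Σ = -490
Area = |Σ|/2 = 245.
Hole:
V_1→V_2: (-1)(4) − (-1)(0) = -4
V_2→V_3: (-1)(3) − (-4)(4) = 13
V_3→V_1: (-4)(0) − (-1)(3) = 3
Σ = 12
Area = |Σ|/2 = 6.
Net area = 245 − 6 = 239.

239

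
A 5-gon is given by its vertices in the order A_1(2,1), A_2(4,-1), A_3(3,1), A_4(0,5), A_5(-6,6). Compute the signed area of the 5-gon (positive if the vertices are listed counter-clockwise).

14

Apply the surveyor's formula: 2A = Σ (x_i·y_{i+1} − x_{i+1}·y_i), indices taken mod 5.
Cross-terms: -6, 7, 15, 30, -18  ⇒  Σ = 28
Signed area = Σ/2 = 14 (positive ⇒ counter-clockwise traversal).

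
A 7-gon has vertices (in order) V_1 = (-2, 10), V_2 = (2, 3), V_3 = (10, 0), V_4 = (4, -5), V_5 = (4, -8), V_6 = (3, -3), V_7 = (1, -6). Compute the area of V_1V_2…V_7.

61.5

Σ = (-26) + (-30) + (-50) + (-12) + (12) + (-15) + (-2) = -123
Area = |Σ|/2 = 61.5.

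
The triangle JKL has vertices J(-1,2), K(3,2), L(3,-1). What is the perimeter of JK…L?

|JK| = √((4)² + (0)²) = √16 = 4
|KL| = √((0)² + (-3)²) = √9 = 3
|LJ| = √((-4)² + (3)²) = √25 = 5
Perimeter = 4 + 3 + 5 = 12.

12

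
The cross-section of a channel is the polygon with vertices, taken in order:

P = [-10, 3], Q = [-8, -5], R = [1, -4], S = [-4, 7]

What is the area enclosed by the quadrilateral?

Apply Gauss's area formula: 2A = Σ (x_i·y_{i+1} − x_{i+1}·y_i), indices taken mod 4.
P→Q: (-10)(-5) − (-8)(3) = 74
Q→R: (-8)(-4) − (1)(-5) = 37
R→S: (1)(7) − (-4)(-4) = -9
S→P: (-4)(3) − (-10)(7) = 58
Σ = 160
Area = |Σ|/2 = 80.

80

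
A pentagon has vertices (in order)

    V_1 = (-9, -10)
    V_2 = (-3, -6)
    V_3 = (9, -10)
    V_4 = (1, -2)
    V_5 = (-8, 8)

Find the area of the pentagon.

Apply the shoelace formula: 2A = Σ (x_i·y_{i+1} − x_{i+1}·y_i), indices taken mod 5.
Σ = (24) + (84) + (-8) + (-8) + (152) = 244
Area = |Σ|/2 = 122.

122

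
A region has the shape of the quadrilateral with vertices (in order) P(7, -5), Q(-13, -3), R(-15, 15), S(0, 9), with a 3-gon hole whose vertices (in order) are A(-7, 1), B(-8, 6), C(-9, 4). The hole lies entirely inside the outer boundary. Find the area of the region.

Outer boundary:
Apply the surveyor's formula: 2A = Σ (x_i·y_{i+1} − x_{i+1}·y_i), indices taken mod 4.
P→Q: (7)(-3) − (-13)(-5) = -86
Q→R: (-13)(15) − (-15)(-3) = -240
R→S: (-15)(9) − (0)(15) = -135
S→P: (0)(-5) − (7)(9) = -63
Σ = -524
Area = |Σ|/2 = 262.
Hole:
Apply the shoelace formula: 2A = Σ (x_i·y_{i+1} − x_{i+1}·y_i), indices taken mod 3.
Cross-terms: -34, 22, 19  ⇒  Σ = 7
Area = |Σ|/2 = 3.5.
Net area = 262 − 3.5 = 258.5.

258.5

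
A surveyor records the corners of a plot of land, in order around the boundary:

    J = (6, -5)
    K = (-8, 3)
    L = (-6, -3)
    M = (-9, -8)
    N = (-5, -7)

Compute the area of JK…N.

65.5

J→K: (6)(3) − (-8)(-5) = -22
K→L: (-8)(-3) − (-6)(3) = 42
L→M: (-6)(-8) − (-9)(-3) = 21
M→N: (-9)(-7) − (-5)(-8) = 23
N→J: (-5)(-5) − (6)(-7) = 67
Σ = 131
Area = |Σ|/2 = 65.5.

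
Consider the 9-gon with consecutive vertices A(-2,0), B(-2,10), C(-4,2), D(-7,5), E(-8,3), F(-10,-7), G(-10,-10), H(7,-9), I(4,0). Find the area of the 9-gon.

170.5

Apply the shoelace formula: 2A = Σ (x_i·y_{i+1} − x_{i+1}·y_i), indices taken mod 9.
A→B: (-2)(10) − (-2)(0) = -20
B→C: (-2)(2) − (-4)(10) = 36
C→D: (-4)(5) − (-7)(2) = -6
D→E: (-7)(3) − (-8)(5) = 19
E→F: (-8)(-7) − (-10)(3) = 86
F→G: (-10)(-10) − (-10)(-7) = 30
G→H: (-10)(-9) − (7)(-10) = 160
H→I: (7)(0) − (4)(-9) = 36
I→A: (4)(0) − (-2)(0) = 0
Σ = 341
Area = |Σ|/2 = 170.5.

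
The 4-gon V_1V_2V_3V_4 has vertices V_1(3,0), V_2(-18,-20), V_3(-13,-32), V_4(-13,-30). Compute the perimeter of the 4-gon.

78

|V_1V_2| = √((-21)² + (-20)²) = √841 = 29
|V_2V_3| = √((5)² + (-12)²) = √169 = 13
|V_3V_4| = √((0)² + (2)²) = √4 = 2
|V_4V_1| = √((16)² + (30)²) = √1156 = 34
Perimeter = 29 + 13 + 2 + 34 = 78.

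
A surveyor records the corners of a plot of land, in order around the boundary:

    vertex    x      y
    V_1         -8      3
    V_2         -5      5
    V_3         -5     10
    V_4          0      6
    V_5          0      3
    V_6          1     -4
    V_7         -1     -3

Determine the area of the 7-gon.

58.5

Σ = (-25) + (-25) + (-30) + (0) + (-3) + (-7) + (-27) = -117
Area = |Σ|/2 = 58.5.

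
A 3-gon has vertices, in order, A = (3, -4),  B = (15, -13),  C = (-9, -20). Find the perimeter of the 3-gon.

60

|AB| = √((12)² + (-9)²) = √225 = 15
|BC| = √((-24)² + (-7)²) = √625 = 25
|CA| = √((12)² + (16)²) = √400 = 20
Perimeter = 15 + 25 + 20 = 60.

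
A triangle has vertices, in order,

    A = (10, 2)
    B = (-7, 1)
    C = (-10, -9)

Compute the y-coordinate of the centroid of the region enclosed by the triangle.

Apply Gauss's area formula. First the cross-terms c_i = x_i·y_{i+1} − x_{i+1}·y_i:
  24, 73, 70  ⇒  2A = 167, A = 83.5.
Then Σ (y_i + y_{i+1})·c_i = -1002, so ȳ = -1002 / (6·83.5) = -2.

-2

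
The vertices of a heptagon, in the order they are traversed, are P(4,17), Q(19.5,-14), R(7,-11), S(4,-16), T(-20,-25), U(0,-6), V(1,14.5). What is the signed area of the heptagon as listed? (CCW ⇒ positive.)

-453.5

Apply Gauss's area formula: 2A = Σ (x_i·y_{i+1} − x_{i+1}·y_i), indices taken mod 7.
Σ = (-387.5) + (-116.5) + (-68) + (-420) + (120) + (6) + (-41) = -907
Signed area = Σ/2 = -453.5 (negative ⇒ clockwise traversal).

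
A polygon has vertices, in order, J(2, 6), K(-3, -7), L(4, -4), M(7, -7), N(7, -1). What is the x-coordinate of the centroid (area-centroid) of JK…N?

Apply Gauss's area formula. First the cross-terms c_i = x_i·y_{i+1} − x_{i+1}·y_i:
  4, 40, 0, 42, 44  ⇒  2A = 130, A = 65.
Then Σ (x_i + x_{i+1})·c_i = 1020, so x̄ = 1020 / (6·65) = 34/13.

34/13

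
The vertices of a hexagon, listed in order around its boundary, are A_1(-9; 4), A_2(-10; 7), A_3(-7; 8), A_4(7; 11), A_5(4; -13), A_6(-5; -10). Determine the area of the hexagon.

Σ = (-23) + (-31) + (-133) + (-135) + (-105) + (-110) = -537
Area = |Σ|/2 = 268.5.

268.5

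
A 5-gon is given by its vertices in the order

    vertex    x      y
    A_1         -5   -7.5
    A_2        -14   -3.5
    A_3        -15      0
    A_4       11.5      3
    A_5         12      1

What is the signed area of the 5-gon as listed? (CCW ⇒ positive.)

A_1→A_2: (-5)(-3.5) − (-14)(-7.5) = -87.5
A_2→A_3: (-14)(0) − (-15)(-3.5) = -52.5
A_3→A_4: (-15)(3) − (11.5)(0) = -45
A_4→A_5: (11.5)(1) − (12)(3) = -24.5
A_5→A_1: (12)(-7.5) − (-5)(1) = -85
Σ = -294.5
Signed area = Σ/2 = -147.25 (negative ⇒ clockwise traversal).

-147.25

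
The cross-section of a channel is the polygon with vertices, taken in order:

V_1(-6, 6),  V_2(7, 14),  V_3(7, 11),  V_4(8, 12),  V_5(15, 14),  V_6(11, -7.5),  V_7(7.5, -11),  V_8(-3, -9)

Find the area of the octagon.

361.375

Σ = (-126) + (-21) + (-4) + (-68) + (-266.5) + (-64.75) + (-100.5) + (-72) = -722.75
Area = |Σ|/2 = 361.375.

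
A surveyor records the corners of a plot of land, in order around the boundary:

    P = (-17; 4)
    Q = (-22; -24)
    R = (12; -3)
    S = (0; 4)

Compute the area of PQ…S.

483

Cross-terms: 496, 354, 48, 68  ⇒  Σ = 966
Area = |Σ|/2 = 483.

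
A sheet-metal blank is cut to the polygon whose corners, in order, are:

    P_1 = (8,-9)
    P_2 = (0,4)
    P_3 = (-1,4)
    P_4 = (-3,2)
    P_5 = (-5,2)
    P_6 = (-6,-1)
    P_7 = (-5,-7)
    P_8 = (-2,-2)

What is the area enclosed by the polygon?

67

Apply the shoelace (surveyor's) formula: 2A = Σ (x_i·y_{i+1} − x_{i+1}·y_i), indices taken mod 8.
Σ = (32) + (4) + (10) + (4) + (17) + (37) + (-4) + (34) = 134
Area = |Σ|/2 = 67.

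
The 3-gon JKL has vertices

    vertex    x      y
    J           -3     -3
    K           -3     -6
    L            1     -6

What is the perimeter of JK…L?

12

|JK| = √((0)² + (-3)²) = √9 = 3
|KL| = √((4)² + (0)²) = √16 = 4
|LJ| = √((-4)² + (3)²) = √25 = 5
Perimeter = 3 + 4 + 5 = 12.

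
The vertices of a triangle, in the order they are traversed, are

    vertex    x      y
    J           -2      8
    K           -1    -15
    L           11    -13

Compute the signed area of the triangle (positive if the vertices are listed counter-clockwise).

139

Apply the shoelace formula: 2A = Σ (x_i·y_{i+1} − x_{i+1}·y_i), indices taken mod 3.
Σ = (38) + (178) + (62) = 278
Signed area = Σ/2 = 139 (positive ⇒ counter-clockwise traversal).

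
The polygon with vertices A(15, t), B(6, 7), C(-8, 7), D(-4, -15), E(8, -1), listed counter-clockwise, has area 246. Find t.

Write out the shoelace sum; only the two edges meeting at A involve t:
2·Area = [(8·t − 15·(-1)) + (15·7 − 6·t)] + 370
       = 2·t + 490 = 492
⇒ t = 1.

1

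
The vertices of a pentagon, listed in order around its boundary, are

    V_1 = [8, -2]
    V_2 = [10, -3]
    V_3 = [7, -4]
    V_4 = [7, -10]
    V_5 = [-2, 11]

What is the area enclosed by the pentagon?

Σ = (-4) + (-19) + (-42) + (57) + (-84) = -92
Area = |Σ|/2 = 46.

46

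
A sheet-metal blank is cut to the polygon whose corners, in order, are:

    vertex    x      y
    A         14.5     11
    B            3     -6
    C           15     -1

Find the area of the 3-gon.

73.25

Apply the shoelace formula: 2A = Σ (x_i·y_{i+1} − x_{i+1}·y_i), indices taken mod 3.
Σ = (-120) + (87) + (179.5) = 146.5
Area = |Σ|/2 = 73.25.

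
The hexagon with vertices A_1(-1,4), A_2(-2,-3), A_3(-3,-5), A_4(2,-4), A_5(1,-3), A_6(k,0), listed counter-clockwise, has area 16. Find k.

0

Write out the shoelace sum; only the two edges meeting at A_6 involve k:
2·Area = [(1·0 − k·(-3)) + (k·4 − (-1)·0)] + 32
       = 7·k + 32 = 32
⇒ k = 0.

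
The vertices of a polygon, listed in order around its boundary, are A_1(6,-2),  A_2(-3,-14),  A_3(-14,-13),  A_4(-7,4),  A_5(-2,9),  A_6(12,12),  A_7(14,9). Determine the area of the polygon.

361.5

Σ = (-90) + (-157) + (-147) + (-55) + (-132) + (-60) + (-82) = -723
Area = |Σ|/2 = 361.5.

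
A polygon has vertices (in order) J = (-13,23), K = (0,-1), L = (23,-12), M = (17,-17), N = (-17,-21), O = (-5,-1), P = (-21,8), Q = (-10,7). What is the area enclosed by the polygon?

Apply Gauss's area formula: 2A = Σ (x_i·y_{i+1} − x_{i+1}·y_i), indices taken mod 8.
Cross-terms: 13, 23, -187, -646, -88, -61, -67, -139  ⇒  Σ = -1152
Area = |Σ|/2 = 576.

576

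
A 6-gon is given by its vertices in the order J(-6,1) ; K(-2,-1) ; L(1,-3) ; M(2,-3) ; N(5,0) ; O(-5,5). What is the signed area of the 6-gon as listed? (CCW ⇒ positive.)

Σ = (8) + (7) + (3) + (15) + (25) + (25) = 83
Signed area = Σ/2 = 41.5 (positive ⇒ counter-clockwise traversal).

41.5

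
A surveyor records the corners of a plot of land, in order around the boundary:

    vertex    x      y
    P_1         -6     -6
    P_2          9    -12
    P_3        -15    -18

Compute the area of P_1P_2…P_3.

Apply Gauss's area formula: 2A = Σ (x_i·y_{i+1} − x_{i+1}·y_i), indices taken mod 3.
P_1→P_2: (-6)(-12) − (9)(-6) = 126
P_2→P_3: (9)(-18) − (-15)(-12) = -342
P_3→P_1: (-15)(-6) − (-6)(-18) = -18
Σ = -234
Area = |Σ|/2 = 117.

117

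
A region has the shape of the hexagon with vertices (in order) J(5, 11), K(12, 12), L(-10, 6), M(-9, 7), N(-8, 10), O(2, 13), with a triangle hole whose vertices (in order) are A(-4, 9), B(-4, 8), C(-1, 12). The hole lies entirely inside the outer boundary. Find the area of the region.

Outer boundary:
Apply the shoelace (surveyor's) formula: 2A = Σ (x_i·y_{i+1} − x_{i+1}·y_i), indices taken mod 6.
Σ = (-72) + (192) + (-16) + (-34) + (-124) + (-43) = -97
Area = |Σ|/2 = 48.5.
Hole:
Apply the shoelace (surveyor's) formula: 2A = Σ (x_i·y_{i+1} − x_{i+1}·y_i), indices taken mod 3.
Cross-terms: 4, -40, 39  ⇒  Σ = 3
Area = |Σ|/2 = 1.5.
Net area = 48.5 − 1.5 = 47.

47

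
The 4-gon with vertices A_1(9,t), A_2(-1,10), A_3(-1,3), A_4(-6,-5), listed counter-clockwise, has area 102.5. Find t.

Write out the shoelace sum; only the two edges meeting at A_1 involve t:
2·Area = [((-6)·t − 9·(-5)) + (9·10 − (-1)·t)] + 30
       = -5·t + 165 = 205
⇒ t = -8.

-8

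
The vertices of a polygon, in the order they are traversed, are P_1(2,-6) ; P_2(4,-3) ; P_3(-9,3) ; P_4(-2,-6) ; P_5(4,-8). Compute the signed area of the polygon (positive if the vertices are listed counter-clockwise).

Cross-terms: 18, -15, 60, 40, -8  ⇒  Σ = 95
Signed area = Σ/2 = 47.5 (positive ⇒ counter-clockwise traversal).

47.5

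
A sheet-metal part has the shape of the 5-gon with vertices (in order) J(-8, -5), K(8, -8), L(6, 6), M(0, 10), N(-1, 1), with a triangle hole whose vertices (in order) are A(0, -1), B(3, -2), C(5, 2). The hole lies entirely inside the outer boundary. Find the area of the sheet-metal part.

Outer boundary:
Σ = (104) + (96) + (60) + (10) + (13) = 283
Area = |Σ|/2 = 141.5.
Hole:
Apply the surveyor's formula: 2A = Σ (x_i·y_{i+1} − x_{i+1}·y_i), indices taken mod 3.
Σ = (3) + (16) + (-5) = 14
Area = |Σ|/2 = 7.
Net area = 141.5 − 7 = 134.5.

134.5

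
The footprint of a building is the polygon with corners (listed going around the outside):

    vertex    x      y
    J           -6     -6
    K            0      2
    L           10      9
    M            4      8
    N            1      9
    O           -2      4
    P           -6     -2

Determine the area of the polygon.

Cross-terms: -12, -20, 44, 28, 22, 28, 24  ⇒  Σ = 114
Area = |Σ|/2 = 57.

57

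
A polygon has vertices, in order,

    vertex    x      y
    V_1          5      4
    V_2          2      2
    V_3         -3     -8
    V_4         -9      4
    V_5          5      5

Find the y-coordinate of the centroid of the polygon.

Apply the shoelace formula. First the cross-terms c_i = x_i·y_{i+1} − x_{i+1}·y_i:
  2, -10, -84, -65, -5  ⇒  2A = -162, A = -81.
Then Σ (y_i + y_{i+1})·c_i = -222, so ȳ = -222 / (6·(-81)) = 37/81.

37/81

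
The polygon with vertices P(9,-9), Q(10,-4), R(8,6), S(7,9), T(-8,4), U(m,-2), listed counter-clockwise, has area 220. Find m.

The doubled signed area Σ (x_i y_{i+1} − x_{i+1} y_i) is linear in m.
With m=0 it equals 310; the coefficient of m is -13 (from the two edges through U).
So -13·m + 310 = 2·220 = 440 ⇒ m = -10.

-10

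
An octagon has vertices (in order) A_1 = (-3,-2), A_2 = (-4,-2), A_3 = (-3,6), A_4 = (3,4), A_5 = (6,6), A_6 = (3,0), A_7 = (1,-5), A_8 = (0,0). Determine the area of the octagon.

50.5

Σ = (-2) + (-30) + (-30) + (-6) + (-18) + (-15) + (0) + (0) = -101
Area = |Σ|/2 = 50.5.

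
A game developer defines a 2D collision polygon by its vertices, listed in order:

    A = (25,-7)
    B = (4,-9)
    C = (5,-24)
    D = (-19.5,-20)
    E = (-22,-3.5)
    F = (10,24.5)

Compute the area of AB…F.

1187.125

Σ = (-197) + (-51) + (-568) + (-371.75) + (-504) + (-682.5) = -2374.25
Area = |Σ|/2 = 1187.125.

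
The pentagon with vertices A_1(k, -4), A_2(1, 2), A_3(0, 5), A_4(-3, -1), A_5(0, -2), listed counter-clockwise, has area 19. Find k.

The doubled signed area Σ (x_i y_{i+1} − x_{i+1} y_i) is linear in k.
With k=0 it equals 30; the coefficient of k is 4 (from the two edges through A_1).
So 4·k + 30 = 2·19 = 38 ⇒ k = 2.

2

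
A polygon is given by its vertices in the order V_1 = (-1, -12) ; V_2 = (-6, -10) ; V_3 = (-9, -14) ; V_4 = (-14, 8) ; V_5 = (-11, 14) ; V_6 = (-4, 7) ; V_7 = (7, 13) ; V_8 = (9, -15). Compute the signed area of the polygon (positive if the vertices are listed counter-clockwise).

Σ = (-62) + (-6) + (-268) + (-108) + (-21) + (-101) + (-222) + (-123) = -911
Signed area = Σ/2 = -455.5 (negative ⇒ clockwise traversal).

-455.5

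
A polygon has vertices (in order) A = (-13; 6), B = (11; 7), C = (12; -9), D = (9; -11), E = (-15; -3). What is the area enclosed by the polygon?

356

Cross-terms: -157, -183, -51, -192, -129  ⇒  Σ = -712
Area = |Σ|/2 = 356.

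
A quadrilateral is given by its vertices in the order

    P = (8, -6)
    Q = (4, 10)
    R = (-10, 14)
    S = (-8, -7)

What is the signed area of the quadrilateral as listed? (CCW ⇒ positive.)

273

Apply the surveyor's formula: 2A = Σ (x_i·y_{i+1} − x_{i+1}·y_i), indices taken mod 4.
Σ = (104) + (156) + (182) + (104) = 546
Signed area = Σ/2 = 273 (positive ⇒ counter-clockwise traversal).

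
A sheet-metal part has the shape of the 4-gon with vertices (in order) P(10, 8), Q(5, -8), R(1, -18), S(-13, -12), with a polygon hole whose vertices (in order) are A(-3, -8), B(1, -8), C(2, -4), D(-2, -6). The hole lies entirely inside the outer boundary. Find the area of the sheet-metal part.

205

Outer boundary:
Σ = (-120) + (-82) + (-246) + (16) = -432
Area = |Σ|/2 = 216.
Hole:
A→B: (-3)(-8) − (1)(-8) = 32
B→C: (1)(-4) − (2)(-8) = 12
C→D: (2)(-6) − (-2)(-4) = -20
D→A: (-2)(-8) − (-3)(-6) = -2
Σ = 22
Area = |Σ|/2 = 11.
Net area = 216 − 11 = 205.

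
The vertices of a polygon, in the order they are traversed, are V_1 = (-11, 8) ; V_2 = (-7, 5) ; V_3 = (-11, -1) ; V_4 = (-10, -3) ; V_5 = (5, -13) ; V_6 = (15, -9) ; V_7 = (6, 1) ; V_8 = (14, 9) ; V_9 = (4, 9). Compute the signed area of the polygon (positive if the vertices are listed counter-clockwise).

355.5

Cross-terms: 1, 62, 23, 145, 150, 69, 40, 90, 131  ⇒  Σ = 711
Signed area = Σ/2 = 355.5 (positive ⇒ counter-clockwise traversal).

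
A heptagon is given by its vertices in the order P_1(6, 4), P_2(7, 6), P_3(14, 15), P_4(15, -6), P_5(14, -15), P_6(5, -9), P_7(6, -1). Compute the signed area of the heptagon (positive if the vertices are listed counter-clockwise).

Σ = (8) + (21) + (-309) + (-141) + (-51) + (49) + (30) = -393
Signed area = Σ/2 = -196.5 (negative ⇒ clockwise traversal).

-196.5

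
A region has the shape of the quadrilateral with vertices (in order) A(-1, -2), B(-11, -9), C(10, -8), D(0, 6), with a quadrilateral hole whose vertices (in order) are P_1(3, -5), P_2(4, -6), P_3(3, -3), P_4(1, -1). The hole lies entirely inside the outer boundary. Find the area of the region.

Outer boundary:
Σ = (-13) + (178) + (60) + (6) = 231
Area = |Σ|/2 = 115.5.
Hole:
Apply the shoelace formula: 2A = Σ (x_i·y_{i+1} − x_{i+1}·y_i), indices taken mod 4.
Σ = (2) + (6) + (0) + (-2) = 6
Area = |Σ|/2 = 3.
Net area = 115.5 − 3 = 112.5.

112.5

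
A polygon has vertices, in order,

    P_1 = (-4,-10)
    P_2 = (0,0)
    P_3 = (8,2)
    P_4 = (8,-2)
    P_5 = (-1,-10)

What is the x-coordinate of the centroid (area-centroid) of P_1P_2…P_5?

Apply the shoelace (surveyor's) formula. First the cross-terms c_i = x_i·y_{i+1} − x_{i+1}·y_i:
  0, 0, -32, -82, -30  ⇒  2A = -144, A = -72.
Then Σ (x_i + x_{i+1})·c_i = -936, so x̄ = -936 / (6·(-72)) = 13/6.

13/6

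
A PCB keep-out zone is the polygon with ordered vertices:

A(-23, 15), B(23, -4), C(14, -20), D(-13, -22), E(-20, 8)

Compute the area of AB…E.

Σ = (-253) + (-404) + (-568) + (-544) + (-116) = -1885
Area = |Σ|/2 = 942.5.

942.5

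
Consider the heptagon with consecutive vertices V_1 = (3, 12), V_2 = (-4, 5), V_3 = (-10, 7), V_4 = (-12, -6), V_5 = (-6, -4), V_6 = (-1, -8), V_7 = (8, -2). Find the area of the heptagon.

226.5

V_1→V_2: (3)(5) − (-4)(12) = 63
V_2→V_3: (-4)(7) − (-10)(5) = 22
V_3→V_4: (-10)(-6) − (-12)(7) = 144
V_4→V_5: (-12)(-4) − (-6)(-6) = 12
V_5→V_6: (-6)(-8) − (-1)(-4) = 44
V_6→V_7: (-1)(-2) − (8)(-8) = 66
V_7→V_1: (8)(12) − (3)(-2) = 102
Σ = 453
Area = |Σ|/2 = 226.5.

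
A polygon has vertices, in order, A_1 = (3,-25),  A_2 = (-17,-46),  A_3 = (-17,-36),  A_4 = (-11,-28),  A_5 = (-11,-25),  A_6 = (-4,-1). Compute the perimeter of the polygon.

102

|A_1A_2| = √((-20)² + (-21)²) = √841 = 29
|A_2A_3| = √((0)² + (10)²) = √100 = 10
|A_3A_4| = √((6)² + (8)²) = √100 = 10
|A_4A_5| = √((0)² + (3)²) = √9 = 3
|A_5A_6| = √((7)² + (24)²) = √625 = 25
|A_6A_1| = √((7)² + (-24)²) = √625 = 25
Perimeter = 29 + 10 + 10 + 3 + 25 + 25 = 102.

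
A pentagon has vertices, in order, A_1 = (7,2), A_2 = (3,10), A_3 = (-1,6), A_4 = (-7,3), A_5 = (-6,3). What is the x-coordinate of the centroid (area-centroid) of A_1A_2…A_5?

Apply the shoelace (surveyor's) formula. First the cross-terms c_i = x_i·y_{i+1} − x_{i+1}·y_i:
  64, 28, 39, -3, -33  ⇒  2A = 95, A = 47.5.
Then Σ (x_i + x_{i+1})·c_i = 390, so x̄ = 390 / (6·47.5) = 26/19.

26/19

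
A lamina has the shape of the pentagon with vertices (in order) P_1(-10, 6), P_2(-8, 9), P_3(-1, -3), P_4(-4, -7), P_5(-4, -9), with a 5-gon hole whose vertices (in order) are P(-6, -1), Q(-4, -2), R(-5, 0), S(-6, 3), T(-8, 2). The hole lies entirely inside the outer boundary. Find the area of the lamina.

Outer boundary:
Apply Gauss's area formula: 2A = Σ (x_i·y_{i+1} − x_{i+1}·y_i), indices taken mod 5.
P_1→P_2: (-10)(9) − (-8)(6) = -42
P_2→P_3: (-8)(-3) − (-1)(9) = 33
P_3→P_4: (-1)(-7) − (-4)(-3) = -5
P_4→P_5: (-4)(-9) − (-4)(-7) = 8
P_5→P_1: (-4)(6) − (-10)(-9) = -114
Σ = -120
Area = |Σ|/2 = 60.
Hole:
Apply Gauss's area formula: 2A = Σ (x_i·y_{i+1} − x_{i+1}·y_i), indices taken mod 5.
Σ = (8) + (-10) + (-15) + (12) + (20) = 15
Area = |Σ|/2 = 7.5.
Net area = 60 − 7.5 = 52.5.

52.5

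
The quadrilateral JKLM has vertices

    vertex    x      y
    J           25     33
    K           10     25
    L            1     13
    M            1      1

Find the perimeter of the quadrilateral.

|JK| = √((-15)² + (-8)²) = √289 = 17
|KL| = √((-9)² + (-12)²) = √225 = 15
|LM| = √((0)² + (-12)²) = √144 = 12
|MJ| = √((24)² + (32)²) = √1600 = 40
Perimeter = 17 + 15 + 12 + 40 = 84.

84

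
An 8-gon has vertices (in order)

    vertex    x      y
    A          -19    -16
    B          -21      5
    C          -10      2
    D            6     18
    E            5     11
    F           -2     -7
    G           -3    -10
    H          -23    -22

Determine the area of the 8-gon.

433.5

A→B: (-19)(5) − (-21)(-16) = -431
B→C: (-21)(2) − (-10)(5) = 8
C→D: (-10)(18) − (6)(2) = -192
D→E: (6)(11) − (5)(18) = -24
E→F: (5)(-7) − (-2)(11) = -13
F→G: (-2)(-10) − (-3)(-7) = -1
G→H: (-3)(-22) − (-23)(-10) = -164
H→A: (-23)(-16) − (-19)(-22) = -50
Σ = -867
Area = |Σ|/2 = 433.5.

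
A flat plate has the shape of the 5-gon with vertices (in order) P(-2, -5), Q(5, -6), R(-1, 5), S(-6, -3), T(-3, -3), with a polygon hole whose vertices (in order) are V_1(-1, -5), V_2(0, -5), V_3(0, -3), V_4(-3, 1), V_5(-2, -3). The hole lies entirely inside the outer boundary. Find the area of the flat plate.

Outer boundary:
Σ = (37) + (19) + (33) + (9) + (9) = 107
Area = |Σ|/2 = 53.5.
Hole:
Cross-terms: 5, 0, -9, 11, 7  ⇒  Σ = 14
Area = |Σ|/2 = 7.
Net area = 53.5 − 7 = 46.5.

46.5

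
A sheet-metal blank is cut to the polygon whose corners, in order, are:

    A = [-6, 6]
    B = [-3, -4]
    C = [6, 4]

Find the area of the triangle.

57

Σ = (42) + (12) + (60) = 114
Area = |Σ|/2 = 57.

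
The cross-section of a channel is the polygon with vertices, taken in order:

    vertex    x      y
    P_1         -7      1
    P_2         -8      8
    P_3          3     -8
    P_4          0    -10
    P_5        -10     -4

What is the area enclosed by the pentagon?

Cross-terms: -48, 40, -30, -100, -38  ⇒  Σ = -176
Area = |Σ|/2 = 88.

88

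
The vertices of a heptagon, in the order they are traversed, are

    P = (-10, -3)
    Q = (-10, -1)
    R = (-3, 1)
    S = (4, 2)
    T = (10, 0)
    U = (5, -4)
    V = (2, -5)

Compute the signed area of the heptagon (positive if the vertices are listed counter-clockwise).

-88

Apply the surveyor's formula: 2A = Σ (x_i·y_{i+1} − x_{i+1}·y_i), indices taken mod 7.
Σ = (-20) + (-13) + (-10) + (-20) + (-40) + (-17) + (-56) = -176
Signed area = Σ/2 = -88 (negative ⇒ clockwise traversal).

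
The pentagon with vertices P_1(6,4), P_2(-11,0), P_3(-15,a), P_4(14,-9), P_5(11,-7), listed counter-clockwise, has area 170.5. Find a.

Write out the shoelace sum; only the two edges meeting at P_3 involve a:
2·Area = [((-11)·a − (-15)·0) + ((-15)·(-9) − 14·a)] + 131
       = -25·a + 266 = 341
⇒ a = -3.

-3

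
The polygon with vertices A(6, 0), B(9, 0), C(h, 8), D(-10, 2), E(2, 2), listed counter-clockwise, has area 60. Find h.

2

The doubled signed area Σ (x_i y_{i+1} − x_{i+1} y_i) is linear in h.
With h=0 it equals 116; the coefficient of h is 2 (from the two edges through C).
So 2·h + 116 = 2·60 = 120 ⇒ h = 2.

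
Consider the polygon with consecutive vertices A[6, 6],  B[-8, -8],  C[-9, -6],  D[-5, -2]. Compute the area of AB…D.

27

Σ = (0) + (-24) + (-12) + (-18) = -54
Area = |Σ|/2 = 27.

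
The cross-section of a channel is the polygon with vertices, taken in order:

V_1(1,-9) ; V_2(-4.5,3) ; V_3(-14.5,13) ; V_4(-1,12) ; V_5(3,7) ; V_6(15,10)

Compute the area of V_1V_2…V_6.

Apply the surveyor's formula: 2A = Σ (x_i·y_{i+1} − x_{i+1}·y_i), indices taken mod 6.
Σ = (-37.5) + (-15) + (-161) + (-43) + (-75) + (-145) = -476.5
Area = |Σ|/2 = 238.25.

238.25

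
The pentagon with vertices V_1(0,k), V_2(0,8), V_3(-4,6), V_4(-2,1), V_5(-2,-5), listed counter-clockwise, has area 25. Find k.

1

Write out the shoelace sum; only the two edges meeting at V_1 involve k:
2·Area = [((-2)·k − 0·(-5)) + (0·8 − 0·k)] + 52
       = -2·k + 52 = 50
⇒ k = 1.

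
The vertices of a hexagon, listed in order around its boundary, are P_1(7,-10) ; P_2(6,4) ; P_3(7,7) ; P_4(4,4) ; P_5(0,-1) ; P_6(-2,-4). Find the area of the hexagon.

72

Apply the shoelace formula: 2A = Σ (x_i·y_{i+1} − x_{i+1}·y_i), indices taken mod 6.
Cross-terms: 88, 14, 0, -4, -2, 48  ⇒  Σ = 144
Area = |Σ|/2 = 72.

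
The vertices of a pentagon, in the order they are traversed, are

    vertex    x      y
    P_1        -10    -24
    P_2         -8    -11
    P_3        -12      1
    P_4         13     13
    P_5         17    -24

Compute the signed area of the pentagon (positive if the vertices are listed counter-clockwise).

-786

Σ = (-82) + (-140) + (-169) + (-533) + (-648) = -1572
Signed area = Σ/2 = -786 (negative ⇒ clockwise traversal).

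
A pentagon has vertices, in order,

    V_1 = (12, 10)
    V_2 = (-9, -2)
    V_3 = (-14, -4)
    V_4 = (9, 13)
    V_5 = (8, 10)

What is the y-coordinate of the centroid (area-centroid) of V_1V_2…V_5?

Apply the surveyor's formula. First the cross-terms c_i = x_i·y_{i+1} − x_{i+1}·y_i:
  66, 8, -146, -14, -40  ⇒  2A = -126, A = -63.
Then Σ (y_i + y_{i+1})·c_i = -1956, so ȳ = -1956 / (6·(-63)) = 326/63.

326/63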